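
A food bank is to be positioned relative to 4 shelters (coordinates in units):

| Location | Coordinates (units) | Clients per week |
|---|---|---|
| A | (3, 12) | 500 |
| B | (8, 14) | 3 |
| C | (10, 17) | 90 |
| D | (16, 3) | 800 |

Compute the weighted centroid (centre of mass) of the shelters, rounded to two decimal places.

The minimiser of Σwᵢ‖p−pᵢ‖² is the weighted centroid p* = (Σwᵢpᵢ)/(Σwᵢ).
Σwᵢ = 1393.
Σwᵢxᵢ = 500·3 + 3·8 + 90·10 + 800·16 = 15224.
Σwᵢyᵢ = 500·12 + 3·14 + 90·17 + 800·3 = 9972.
x* = 15224/1393 = 10.93, y* = 9972/1393 = 7.16.

(10.93, 7.16)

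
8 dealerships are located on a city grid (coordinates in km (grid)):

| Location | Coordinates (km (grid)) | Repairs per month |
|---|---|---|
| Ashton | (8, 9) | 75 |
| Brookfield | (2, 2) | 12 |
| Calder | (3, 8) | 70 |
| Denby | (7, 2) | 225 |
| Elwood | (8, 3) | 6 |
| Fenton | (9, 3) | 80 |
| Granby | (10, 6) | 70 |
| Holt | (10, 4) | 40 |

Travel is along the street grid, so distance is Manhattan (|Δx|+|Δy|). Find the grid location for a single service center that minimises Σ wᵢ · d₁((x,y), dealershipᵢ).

Manhattan distance separates: Σwᵢ(|x−xᵢ|+|y−yᵢ|) = Σwᵢ|x−xᵢ| + Σwᵢ|y−yᵢ|, so x and y are optimised independently as 1-D weighted medians.
Total weight W = 578; half = 289.
x-coordinate, sorted with cumulative weight:
  x=2 (Brookfield, w=12) cum 12
  x=3 (Calder, w=70) cum 82
  x=7 (Denby, w=225) cum 307  ← median
  x=8 (Ashton, w=75) cum 382
  x=8 (Elwood, w=6) cum 388
  x=9 (Fenton, w=80) cum 468
  x=10 (Granby, w=70) cum 538
  x=10 (Holt, w=40) cum 578
⇒ x* = 7
y-coordinate, sorted with cumulative weight:
  y=2 (Brookfield, w=12) cum 12
  y=2 (Denby, w=225) cum 237
  y=3 (Elwood, w=6) cum 243
  y=3 (Fenton, w=80) cum 323  ← median
  y=4 (Holt, w=40) cum 363
  y=6 (Granby, w=70) cum 433
  y=8 (Calder, w=70) cum 503
  y=9 (Ashton, w=75) cum 578
⇒ y* = 3

(7, 3)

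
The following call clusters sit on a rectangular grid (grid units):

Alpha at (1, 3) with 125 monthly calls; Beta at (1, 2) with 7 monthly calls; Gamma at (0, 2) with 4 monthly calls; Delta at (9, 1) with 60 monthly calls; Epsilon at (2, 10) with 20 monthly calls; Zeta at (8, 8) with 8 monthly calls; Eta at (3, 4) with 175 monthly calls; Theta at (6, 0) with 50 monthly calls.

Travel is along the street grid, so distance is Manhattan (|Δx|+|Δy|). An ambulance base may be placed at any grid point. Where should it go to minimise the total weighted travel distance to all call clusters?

(3, 3)

Manhattan distance separates: Σwᵢ(|x−xᵢ|+|y−yᵢ|) = Σwᵢ|x−xᵢ| + Σwᵢ|y−yᵢ|, so x and y are optimised independently as 1-D weighted medians.
Total weight W = 449; half = 224.5.
x-coordinate, sorted with cumulative weight:
  x=0 (Gamma, w=4) cum 4
  x=1 (Alpha, w=125) cum 129
  x=1 (Beta, w=7) cum 136
  x=2 (Epsilon, w=20) cum 156
  x=3 (Eta, w=175) cum 331  ← median
  x=6 (Theta, w=50) cum 381
  x=8 (Zeta, w=8) cum 389
  x=9 (Delta, w=60) cum 449
⇒ x* = 3
y-coordinate, sorted with cumulative weight:
  y=0 (Theta, w=50) cum 50
  y=1 (Delta, w=60) cum 110
  y=2 (Beta, w=7) cum 117
  y=2 (Gamma, w=4) cum 121
  y=3 (Alpha, w=125) cum 246  ← median
  y=4 (Eta, w=175) cum 421
  y=8 (Zeta, w=8) cum 429
  y=10 (Epsilon, w=20) cum 449
⇒ y* = 3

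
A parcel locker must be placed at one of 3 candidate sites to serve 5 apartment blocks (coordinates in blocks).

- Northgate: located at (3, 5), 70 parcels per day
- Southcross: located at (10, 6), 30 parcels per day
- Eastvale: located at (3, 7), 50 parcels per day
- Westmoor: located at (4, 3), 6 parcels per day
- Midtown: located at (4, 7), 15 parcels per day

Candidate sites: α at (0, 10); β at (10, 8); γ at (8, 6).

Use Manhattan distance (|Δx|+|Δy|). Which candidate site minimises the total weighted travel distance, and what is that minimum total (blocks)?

Total weighted distance at each candidate:
  α (0, 10): total = 1451
  β (10, 8): total = 1331
  γ (8, 6): total = 897
Minimum is at γ with total 897 blocks.

γ, total 897 blocks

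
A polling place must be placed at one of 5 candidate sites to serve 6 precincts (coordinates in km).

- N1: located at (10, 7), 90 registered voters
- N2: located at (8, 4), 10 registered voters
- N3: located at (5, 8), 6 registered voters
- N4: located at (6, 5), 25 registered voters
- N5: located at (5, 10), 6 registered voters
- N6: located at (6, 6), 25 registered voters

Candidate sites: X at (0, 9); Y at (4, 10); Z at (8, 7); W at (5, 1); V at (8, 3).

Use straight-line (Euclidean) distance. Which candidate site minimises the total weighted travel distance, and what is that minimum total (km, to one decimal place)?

Total weighted distance at each candidate:
  X (0, 9): total = 1421.3
  Y (4, 10): total = 941.7
  Z (8, 7): total = 381.0
  W (5, 1): total = 1071.9
  V (8, 3): total = 654.0
Minimum is at Z with total 381.0 km.

Z, total 381.0 km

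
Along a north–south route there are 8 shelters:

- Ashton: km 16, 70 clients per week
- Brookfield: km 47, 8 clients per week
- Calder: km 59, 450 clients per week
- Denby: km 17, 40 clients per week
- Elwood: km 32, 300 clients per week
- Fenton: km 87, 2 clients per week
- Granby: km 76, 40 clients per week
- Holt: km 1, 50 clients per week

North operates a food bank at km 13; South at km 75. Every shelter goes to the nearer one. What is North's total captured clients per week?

460

The indifferent point is the midpoint (13+75)/2 = 44; shelters left of it (closer to North at 13) go to North, those right go to South.
  Holt at 1 (w=50) → North
  Ashton at 16 (w=70) → North
  Denby at 17 (w=40) → North
  Elwood at 32 (w=300) → North
  Brookfield at 47 (w=8) → South
  Calder at 59 (w=450) → South
  Granby at 76 (w=40) → South
  Fenton at 87 (w=2) → South
North captures 460; South captures 500.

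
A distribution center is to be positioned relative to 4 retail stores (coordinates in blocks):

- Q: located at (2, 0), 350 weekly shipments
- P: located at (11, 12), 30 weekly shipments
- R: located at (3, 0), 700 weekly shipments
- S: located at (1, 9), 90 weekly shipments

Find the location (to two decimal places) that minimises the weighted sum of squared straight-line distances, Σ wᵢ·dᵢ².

The minimiser of Σwᵢ‖p−pᵢ‖² is the weighted centroid p* = (Σwᵢpᵢ)/(Σwᵢ).
Σwᵢ = 1170.
Σwᵢxᵢ = 350·2 + 30·11 + 700·3 + 90·1 = 3220.
Σwᵢyᵢ = 350·0 + 30·12 + 700·0 + 90·9 = 1170.
x* = 3220/1170 = 2.75, y* = 1170/1170 = 1.00.

(2.75, 1.00)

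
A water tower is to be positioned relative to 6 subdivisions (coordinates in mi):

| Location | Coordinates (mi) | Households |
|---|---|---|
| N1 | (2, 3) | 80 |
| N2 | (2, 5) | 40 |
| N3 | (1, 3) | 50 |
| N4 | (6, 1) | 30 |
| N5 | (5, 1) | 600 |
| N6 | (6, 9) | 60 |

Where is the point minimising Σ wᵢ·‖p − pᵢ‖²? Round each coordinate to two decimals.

(4.45, 2.05)

The minimiser of Σwᵢ‖p−pᵢ‖² is the weighted centroid p* = (Σwᵢpᵢ)/(Σwᵢ).
Σwᵢ = 860.
Σwᵢxᵢ = 80·2 + 40·2 + 50·1 + 30·6 + 600·5 + 60·6 = 3830.
Σwᵢyᵢ = 80·3 + 40·5 + 50·3 + 30·1 + 600·1 + 60·9 = 1760.
x* = 3830/860 = 4.45, y* = 1760/860 = 2.05.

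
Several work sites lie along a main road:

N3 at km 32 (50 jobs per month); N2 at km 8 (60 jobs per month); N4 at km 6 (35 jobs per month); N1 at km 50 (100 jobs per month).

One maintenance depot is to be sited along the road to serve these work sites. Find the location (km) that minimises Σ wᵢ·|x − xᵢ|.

For a sum of weighted absolute distances on a line, the optimum is the weighted median (not the mean). Total weight W = 245; half-weight = 122.5.
Sort by position and accumulate weight:
  km 6 (N4, w=35) → cum 35
  km 8 (N2, w=60) → cum 95
  km 32 (N3, w=50) → cum 145  ≥ 122.5 → median here
  km 50 (N1, w=100) → cum 245
Optimal location: km 32.

x = 32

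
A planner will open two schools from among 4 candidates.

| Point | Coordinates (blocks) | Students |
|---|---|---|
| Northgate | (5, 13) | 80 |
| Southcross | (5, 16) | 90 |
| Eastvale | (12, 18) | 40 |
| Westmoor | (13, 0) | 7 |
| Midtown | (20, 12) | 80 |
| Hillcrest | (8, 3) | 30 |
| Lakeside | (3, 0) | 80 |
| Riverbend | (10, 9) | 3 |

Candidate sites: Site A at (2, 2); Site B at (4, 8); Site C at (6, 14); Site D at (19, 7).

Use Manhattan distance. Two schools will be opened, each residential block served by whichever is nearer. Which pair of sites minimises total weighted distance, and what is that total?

Evaluate every pair (each demand assigned to the nearer of the two):
  {Site A, Site C}: total = 2678
  {Site C, Site D}: total = 3178
  {Site B, Site C}: total = 3240
  {Site B, Site D}: total = 3592
  {Site A, Site B}: total = 4172
  {Site A, Site D}: total = 4424
Best pair: {Site A, Site C} with total 2678.

{Site A, Site C}, total 2678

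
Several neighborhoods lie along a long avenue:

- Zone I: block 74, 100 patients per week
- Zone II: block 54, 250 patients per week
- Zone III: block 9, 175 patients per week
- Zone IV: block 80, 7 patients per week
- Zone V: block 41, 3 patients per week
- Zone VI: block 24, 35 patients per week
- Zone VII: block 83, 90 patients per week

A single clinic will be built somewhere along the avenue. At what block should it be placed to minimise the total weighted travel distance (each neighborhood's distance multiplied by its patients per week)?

For a sum of weighted absolute distances on a line, the optimum is the weighted median (not the mean). Total weight W = 660; half-weight = 330.
Sort by position and accumulate weight:
  block 9 (Zone III, w=175) → cum 175
  block 24 (Zone VI, w=35) → cum 210
  block 41 (Zone V, w=3) → cum 213
  block 54 (Zone II, w=250) → cum 463  ≥ 330 → median here
  block 74 (Zone I, w=100) → cum 563
  block 80 (Zone IV, w=7) → cum 570
  block 83 (Zone VII, w=90) → cum 660
Optimal location: block 54.

x = 54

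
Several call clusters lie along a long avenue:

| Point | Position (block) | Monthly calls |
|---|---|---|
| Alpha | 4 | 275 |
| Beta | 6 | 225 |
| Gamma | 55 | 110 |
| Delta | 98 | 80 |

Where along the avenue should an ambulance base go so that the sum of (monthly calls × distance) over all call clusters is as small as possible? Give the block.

x = 6

For a sum of weighted absolute distances on a line, the optimum is the weighted median (not the mean). Total weight W = 690; half-weight = 345.
Sort by position and accumulate weight:
  block 4 (Alpha, w=275) → cum 275
  block 6 (Beta, w=225) → cum 500  ≥ 345 → median here
  block 55 (Gamma, w=110) → cum 610
  block 98 (Delta, w=80) → cum 690
Optimal location: block 6.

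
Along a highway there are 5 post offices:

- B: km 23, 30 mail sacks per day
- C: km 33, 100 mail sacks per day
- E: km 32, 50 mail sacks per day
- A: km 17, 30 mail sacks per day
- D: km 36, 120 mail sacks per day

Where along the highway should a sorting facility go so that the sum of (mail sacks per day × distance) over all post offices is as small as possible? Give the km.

For a sum of weighted absolute distances on a line, the optimum is the weighted median (not the mean). Total weight W = 330; half-weight = 165.
Sort by position and accumulate weight:
  km 17 (A, w=30) → cum 30
  km 23 (B, w=30) → cum 60
  km 32 (E, w=50) → cum 110
  km 33 (C, w=100) → cum 210  ≥ 165 → median here
  km 36 (D, w=120) → cum 330
Optimal location: km 33.

x = 33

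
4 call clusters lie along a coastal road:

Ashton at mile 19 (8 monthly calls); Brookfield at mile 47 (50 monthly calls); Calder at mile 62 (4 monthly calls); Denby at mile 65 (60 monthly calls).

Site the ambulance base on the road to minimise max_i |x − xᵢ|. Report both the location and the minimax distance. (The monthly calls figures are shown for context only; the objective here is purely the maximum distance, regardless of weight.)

The 1-center on a line is the midpoint of the two extreme points: leftmost at 19, rightmost at 65.
Optimal location = (19 + 65)/2 = 42; maximum distance = (65 − 19)/2 = 23.

location 42, max distance 23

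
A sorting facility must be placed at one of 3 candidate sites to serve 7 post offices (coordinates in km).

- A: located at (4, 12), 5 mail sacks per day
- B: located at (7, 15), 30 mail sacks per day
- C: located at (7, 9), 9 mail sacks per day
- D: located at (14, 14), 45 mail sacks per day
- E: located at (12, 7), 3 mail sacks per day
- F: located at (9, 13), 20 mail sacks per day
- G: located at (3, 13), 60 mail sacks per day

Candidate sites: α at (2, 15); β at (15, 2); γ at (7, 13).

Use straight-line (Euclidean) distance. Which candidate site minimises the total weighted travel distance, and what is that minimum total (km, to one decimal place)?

Total weighted distance at each candidate:
  α (2, 15): total = 1098.4
  β (15, 2): total = 2414.6
  γ (7, 13): total = 733.4
Minimum is at γ with total 733.4 km.

γ, total 733.4 km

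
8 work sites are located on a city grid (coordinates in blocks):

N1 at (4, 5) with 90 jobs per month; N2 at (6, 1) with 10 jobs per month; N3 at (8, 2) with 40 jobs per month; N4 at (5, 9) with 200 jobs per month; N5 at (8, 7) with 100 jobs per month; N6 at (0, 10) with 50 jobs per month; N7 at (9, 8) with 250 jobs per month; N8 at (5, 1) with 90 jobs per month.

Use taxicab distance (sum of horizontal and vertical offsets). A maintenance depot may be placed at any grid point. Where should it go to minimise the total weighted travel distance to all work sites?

(5, 8)

Manhattan distance separates: Σwᵢ(|x−xᵢ|+|y−yᵢ|) = Σwᵢ|x−xᵢ| + Σwᵢ|y−yᵢ|, so x and y are optimised independently as 1-D weighted medians.
Total weight W = 830; half = 415.
x-coordinate, sorted with cumulative weight:
  x=0 (N6, w=50) cum 50
  x=4 (N1, w=90) cum 140
  x=5 (N4, w=200) cum 340
  x=5 (N8, w=90) cum 430  ← median
  x=6 (N2, w=10) cum 440
  x=8 (N3, w=40) cum 480
  x=8 (N5, w=100) cum 580
  x=9 (N7, w=250) cum 830
⇒ x* = 5
y-coordinate, sorted with cumulative weight:
  y=1 (N2, w=10) cum 10
  y=1 (N8, w=90) cum 100
  y=2 (N3, w=40) cum 140
  y=5 (N1, w=90) cum 230
  y=7 (N5, w=100) cum 330
  y=8 (N7, w=250) cum 580  ← median
  y=9 (N4, w=200) cum 780
  y=10 (N6, w=50) cum 830
⇒ y* = 8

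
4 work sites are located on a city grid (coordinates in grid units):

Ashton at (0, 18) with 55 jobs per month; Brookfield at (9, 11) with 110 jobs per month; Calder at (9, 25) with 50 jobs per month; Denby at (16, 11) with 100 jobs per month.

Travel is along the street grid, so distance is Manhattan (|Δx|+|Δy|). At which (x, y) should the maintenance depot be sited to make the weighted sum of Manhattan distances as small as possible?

Manhattan distance separates: Σwᵢ(|x−xᵢ|+|y−yᵢ|) = Σwᵢ|x−xᵢ| + Σwᵢ|y−yᵢ|, so x and y are optimised independently as 1-D weighted medians.
Total weight W = 315; half = 157.5.
x-coordinate, sorted with cumulative weight:
  x=0 (Ashton, w=55) cum 55
  x=9 (Brookfield, w=110) cum 165  ← median
  x=9 (Calder, w=50) cum 215
  x=16 (Denby, w=100) cum 315
⇒ x* = 9
y-coordinate, sorted with cumulative weight:
  y=11 (Brookfield, w=110) cum 110
  y=11 (Denby, w=100) cum 210  ← median
  y=18 (Ashton, w=55) cum 265
  y=25 (Calder, w=50) cum 315
⇒ y* = 11

(9, 11)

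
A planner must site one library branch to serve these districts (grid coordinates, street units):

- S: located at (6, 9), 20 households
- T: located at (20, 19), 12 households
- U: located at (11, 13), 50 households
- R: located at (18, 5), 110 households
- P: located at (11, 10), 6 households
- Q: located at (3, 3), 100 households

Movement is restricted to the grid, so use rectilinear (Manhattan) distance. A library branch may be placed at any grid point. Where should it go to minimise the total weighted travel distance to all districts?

(11, 5)

Manhattan distance separates: Σwᵢ(|x−xᵢ|+|y−yᵢ|) = Σwᵢ|x−xᵢ| + Σwᵢ|y−yᵢ|, so x and y are optimised independently as 1-D weighted medians.
Total weight W = 298; half = 149.
x-coordinate, sorted with cumulative weight:
  x=3 (Q, w=100) cum 100
  x=6 (S, w=20) cum 120
  x=11 (U, w=50) cum 170  ← median
  x=11 (P, w=6) cum 176
  x=18 (R, w=110) cum 286
  x=20 (T, w=12) cum 298
⇒ x* = 11
y-coordinate, sorted with cumulative weight:
  y=3 (Q, w=100) cum 100
  y=5 (R, w=110) cum 210  ← median
  y=9 (S, w=20) cum 230
  y=10 (P, w=6) cum 236
  y=13 (U, w=50) cum 286
  y=19 (T, w=12) cum 298
⇒ y* = 5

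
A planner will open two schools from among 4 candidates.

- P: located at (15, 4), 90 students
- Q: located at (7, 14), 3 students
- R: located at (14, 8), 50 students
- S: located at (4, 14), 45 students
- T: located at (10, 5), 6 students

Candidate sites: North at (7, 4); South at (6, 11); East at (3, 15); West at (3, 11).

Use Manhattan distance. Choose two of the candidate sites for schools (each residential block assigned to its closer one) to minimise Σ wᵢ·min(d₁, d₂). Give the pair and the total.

Evaluate every pair (each demand assigned to the nearer of the two):
  {North, East}: total = 1399
  {North, West}: total = 1495
  {North, South}: total = 1531
  {South, East}: total = 2152
  {South, West}: total = 2242
  {East, West}: total = 2593
Best pair: {North, East} with total 1399.

{North, East}, total 1399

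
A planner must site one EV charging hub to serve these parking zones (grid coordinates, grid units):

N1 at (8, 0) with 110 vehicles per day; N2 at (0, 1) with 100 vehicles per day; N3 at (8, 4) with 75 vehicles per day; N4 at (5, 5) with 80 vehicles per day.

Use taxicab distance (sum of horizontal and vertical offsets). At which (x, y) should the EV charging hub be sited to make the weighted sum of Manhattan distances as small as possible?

Manhattan distance separates: Σwᵢ(|x−xᵢ|+|y−yᵢ|) = Σwᵢ|x−xᵢ| + Σwᵢ|y−yᵢ|, so x and y are optimised independently as 1-D weighted medians.
Total weight W = 365; half = 182.5.
x-coordinate, sorted with cumulative weight:
  x=0 (N2, w=100) cum 100
  x=5 (N4, w=80) cum 180
  x=8 (N1, w=110) cum 290  ← median
  x=8 (N3, w=75) cum 365
⇒ x* = 8
y-coordinate, sorted with cumulative weight:
  y=0 (N1, w=110) cum 110
  y=1 (N2, w=100) cum 210  ← median
  y=4 (N3, w=75) cum 285
  y=5 (N4, w=80) cum 365
⇒ y* = 1

(8, 1)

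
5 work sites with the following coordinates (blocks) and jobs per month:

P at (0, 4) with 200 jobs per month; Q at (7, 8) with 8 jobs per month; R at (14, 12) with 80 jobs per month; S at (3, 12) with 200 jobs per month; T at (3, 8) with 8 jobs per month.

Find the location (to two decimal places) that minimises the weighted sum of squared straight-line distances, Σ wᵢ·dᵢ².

The minimiser of Σwᵢ‖p−pᵢ‖² is the weighted centroid p* = (Σwᵢpᵢ)/(Σwᵢ).
Σwᵢ = 496.
Σwᵢxᵢ = 200·0 + 8·7 + 80·14 + 200·3 + 8·3 = 1800.
Σwᵢyᵢ = 200·4 + 8·8 + 80·12 + 200·12 + 8·8 = 4288.
x* = 1800/496 = 3.63, y* = 4288/496 = 8.65.

(3.63, 8.65)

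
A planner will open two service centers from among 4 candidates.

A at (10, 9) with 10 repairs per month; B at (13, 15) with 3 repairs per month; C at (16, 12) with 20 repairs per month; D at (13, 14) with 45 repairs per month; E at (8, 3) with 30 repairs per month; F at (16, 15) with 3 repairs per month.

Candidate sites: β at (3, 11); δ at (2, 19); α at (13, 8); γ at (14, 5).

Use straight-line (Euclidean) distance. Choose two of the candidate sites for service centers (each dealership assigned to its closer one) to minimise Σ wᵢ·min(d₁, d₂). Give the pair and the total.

Evaluate every pair (each demand assigned to the nearer of the two):
  {α, γ}: total = 635.2
  {β, α}: total = 657.6
  {δ, α}: total = 657.6
  {β, γ}: total = 860.1
  {δ, γ}: total = 860.1
  {β, δ}: total = 1159.5
Best pair: {α, γ} with total 635.2.

{α, γ}, total 635.2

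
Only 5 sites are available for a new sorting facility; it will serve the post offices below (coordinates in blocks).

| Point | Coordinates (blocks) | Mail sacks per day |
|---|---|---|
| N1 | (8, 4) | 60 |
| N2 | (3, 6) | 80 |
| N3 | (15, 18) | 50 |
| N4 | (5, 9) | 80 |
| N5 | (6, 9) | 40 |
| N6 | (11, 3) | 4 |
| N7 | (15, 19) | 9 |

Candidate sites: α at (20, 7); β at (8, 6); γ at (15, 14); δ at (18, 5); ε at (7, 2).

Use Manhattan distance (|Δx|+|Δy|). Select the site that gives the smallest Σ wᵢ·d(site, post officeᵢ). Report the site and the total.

β, total 2354 blocks

Total weighted distance at each candidate:
  α (20, 7): total = 5345
  β (8, 6): total = 2354
  γ (15, 14): total = 4685
  δ (18, 5): total = 4929
  ε (7, 2): total = 3305
Minimum is at β with total 2354 blocks.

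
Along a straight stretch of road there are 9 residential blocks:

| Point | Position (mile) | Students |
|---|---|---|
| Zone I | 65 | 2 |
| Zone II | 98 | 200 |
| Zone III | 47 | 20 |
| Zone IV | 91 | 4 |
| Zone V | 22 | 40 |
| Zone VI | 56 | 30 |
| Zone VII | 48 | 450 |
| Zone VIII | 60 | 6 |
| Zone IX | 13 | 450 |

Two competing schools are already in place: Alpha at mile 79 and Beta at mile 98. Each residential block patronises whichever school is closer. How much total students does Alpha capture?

The indifferent point is the midpoint (79+98)/2 = 88.5; residential blocks left of it (closer to Alpha at 79) go to Alpha, those right go to Beta.
  Zone IX at 13 (w=450) → Alpha
  Zone V at 22 (w=40) → Alpha
  Zone III at 47 (w=20) → Alpha
  Zone VII at 48 (w=450) → Alpha
  Zone VI at 56 (w=30) → Alpha
  Zone VIII at 60 (w=6) → Alpha
  Zone I at 65 (w=2) → Alpha
  Zone IV at 91 (w=4) → Beta
  Zone II at 98 (w=200) → Beta
Alpha captures 998; Beta captures 204.

998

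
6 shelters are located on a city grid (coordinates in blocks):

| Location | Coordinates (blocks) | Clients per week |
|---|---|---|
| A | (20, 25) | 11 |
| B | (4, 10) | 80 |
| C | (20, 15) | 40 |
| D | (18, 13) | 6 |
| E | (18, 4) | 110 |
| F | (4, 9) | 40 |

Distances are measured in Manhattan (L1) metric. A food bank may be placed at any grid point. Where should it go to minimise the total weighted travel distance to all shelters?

(18, 9)

Manhattan distance separates: Σwᵢ(|x−xᵢ|+|y−yᵢ|) = Σwᵢ|x−xᵢ| + Σwᵢ|y−yᵢ|, so x and y are optimised independently as 1-D weighted medians.
Total weight W = 287; half = 143.5.
x-coordinate, sorted with cumulative weight:
  x=4 (B, w=80) cum 80
  x=4 (F, w=40) cum 120
  x=18 (D, w=6) cum 126
  x=18 (E, w=110) cum 236  ← median
  x=20 (A, w=11) cum 247
  x=20 (C, w=40) cum 287
⇒ x* = 18
y-coordinate, sorted with cumulative weight:
  y=4 (E, w=110) cum 110
  y=9 (F, w=40) cum 150  ← median
  y=10 (B, w=80) cum 230
  y=13 (D, w=6) cum 236
  y=15 (C, w=40) cum 276
  y=25 (A, w=11) cum 287
⇒ y* = 9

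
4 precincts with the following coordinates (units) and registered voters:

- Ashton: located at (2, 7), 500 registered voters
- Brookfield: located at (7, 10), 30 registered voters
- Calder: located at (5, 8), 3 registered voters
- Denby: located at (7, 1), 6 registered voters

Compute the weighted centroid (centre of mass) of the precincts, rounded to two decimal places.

(2.35, 7.11)

The minimiser of Σwᵢ‖p−pᵢ‖² is the weighted centroid p* = (Σwᵢpᵢ)/(Σwᵢ).
Σwᵢ = 539.
Σwᵢxᵢ = 500·2 + 30·7 + 3·5 + 6·7 = 1267.
Σwᵢyᵢ = 500·7 + 30·10 + 3·8 + 6·1 = 3830.
x* = 1267/539 = 2.35, y* = 3830/539 = 7.11.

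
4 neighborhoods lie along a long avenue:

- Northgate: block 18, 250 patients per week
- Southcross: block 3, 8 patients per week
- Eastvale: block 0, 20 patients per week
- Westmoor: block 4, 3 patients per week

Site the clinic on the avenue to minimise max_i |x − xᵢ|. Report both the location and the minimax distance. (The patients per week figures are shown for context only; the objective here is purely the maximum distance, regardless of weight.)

location 9, max distance 9

The 1-center on a line is the midpoint of the two extreme points: leftmost at 0, rightmost at 18.
Optimal location = (0 + 18)/2 = 9; maximum distance = (18 − 0)/2 = 9.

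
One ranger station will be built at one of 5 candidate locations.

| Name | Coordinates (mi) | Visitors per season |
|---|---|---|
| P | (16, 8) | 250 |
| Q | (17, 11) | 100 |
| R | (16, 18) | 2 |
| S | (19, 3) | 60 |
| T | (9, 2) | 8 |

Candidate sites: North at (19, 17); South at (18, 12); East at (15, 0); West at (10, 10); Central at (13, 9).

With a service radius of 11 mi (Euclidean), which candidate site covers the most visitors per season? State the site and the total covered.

Coverage radius r = 11 mi; a point is covered iff (Δx)²+(Δy)² ≤ 11² = 121.
  North (19, 17): covers {P, Q, R} → 352
  South (18, 12): covers {P, Q, R, S} → 412
  East (15, 0): covers {P, S, T} → 318
  West (10, 10): covers {P, Q, R, T} → 360
  Central (13, 9): covers {P, Q, R, S, T} → 420
Maximum coverage at Central: 420 visitors per season.

Central, covering 420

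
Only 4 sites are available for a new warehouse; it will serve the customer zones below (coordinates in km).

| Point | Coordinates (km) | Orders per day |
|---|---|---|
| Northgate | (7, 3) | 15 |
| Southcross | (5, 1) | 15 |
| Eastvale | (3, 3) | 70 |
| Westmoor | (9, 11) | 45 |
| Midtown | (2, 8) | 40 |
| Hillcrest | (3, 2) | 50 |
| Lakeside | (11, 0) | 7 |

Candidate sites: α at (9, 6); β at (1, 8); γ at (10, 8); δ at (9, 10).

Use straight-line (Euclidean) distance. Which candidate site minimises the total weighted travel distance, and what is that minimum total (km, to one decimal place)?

Total weighted distance at each candidate:
  α (9, 6): total = 1540.7
  β (1, 8): total = 1445.4
  γ (10, 8): total = 1798.4
  δ (9, 10): total = 1809.9
Minimum is at β with total 1445.4 km.

β, total 1445.4 km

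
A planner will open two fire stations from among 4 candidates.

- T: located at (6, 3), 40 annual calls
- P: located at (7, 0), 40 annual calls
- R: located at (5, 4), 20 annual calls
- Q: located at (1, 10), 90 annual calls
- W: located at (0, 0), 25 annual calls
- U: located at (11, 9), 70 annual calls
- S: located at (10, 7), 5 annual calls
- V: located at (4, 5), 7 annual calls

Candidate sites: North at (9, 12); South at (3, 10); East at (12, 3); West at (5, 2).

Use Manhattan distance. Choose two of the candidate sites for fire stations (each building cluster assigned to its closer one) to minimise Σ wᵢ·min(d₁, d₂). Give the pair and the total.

{South, West}, total 1343

Evaluate every pair (each demand assigned to the nearer of the two):
  {South, West}: total = 1343
  {North, West}: total = 1763
  {South, East}: total = 1787
  {North, South}: total = 2047
  {East, West}: total = 2083
  {North, East}: total = 2445
Best pair: {South, West} with total 1343.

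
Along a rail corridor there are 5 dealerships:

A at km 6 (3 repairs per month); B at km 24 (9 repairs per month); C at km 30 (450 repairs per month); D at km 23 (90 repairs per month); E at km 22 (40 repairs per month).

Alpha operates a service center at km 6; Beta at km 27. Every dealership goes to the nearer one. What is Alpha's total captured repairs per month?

The indifferent point is the midpoint (6+27)/2 = 16.5; dealerships left of it (closer to Alpha at 6) go to Alpha, those right go to Beta.
  A at 6 (w=3) → Alpha
  E at 22 (w=40) → Beta
  D at 23 (w=90) → Beta
  B at 24 (w=9) → Beta
  C at 30 (w=450) → Beta
Alpha captures 3; Beta captures 589.

3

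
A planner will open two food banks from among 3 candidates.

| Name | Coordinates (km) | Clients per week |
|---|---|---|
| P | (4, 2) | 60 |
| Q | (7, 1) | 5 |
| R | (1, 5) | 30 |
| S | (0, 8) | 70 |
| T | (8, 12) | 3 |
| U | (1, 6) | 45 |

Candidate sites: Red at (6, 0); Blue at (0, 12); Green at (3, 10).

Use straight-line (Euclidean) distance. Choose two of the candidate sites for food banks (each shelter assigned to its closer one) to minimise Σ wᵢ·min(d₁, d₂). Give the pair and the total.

{Red, Green}, total 808.1

Evaluate every pair (each demand assigned to the nearer of the two):
  {Red, Green}: total = 808.1
  {Red, Blue}: total = 966.6
  {Blue, Green}: total = 1164.3
Best pair: {Red, Green} with total 808.1.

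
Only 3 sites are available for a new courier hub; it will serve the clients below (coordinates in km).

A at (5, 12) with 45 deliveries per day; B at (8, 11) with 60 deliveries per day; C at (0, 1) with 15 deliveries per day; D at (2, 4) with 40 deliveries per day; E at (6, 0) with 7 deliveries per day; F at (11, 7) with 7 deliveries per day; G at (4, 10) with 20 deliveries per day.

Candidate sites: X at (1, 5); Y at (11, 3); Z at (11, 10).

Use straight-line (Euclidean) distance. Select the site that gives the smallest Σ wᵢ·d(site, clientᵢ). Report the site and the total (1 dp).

Total weighted distance at each candidate:
  X (1, 5): total = 1271.9
  Y (11, 3): total = 1796.1
  Z (11, 10): total = 1359.5
Minimum is at X with total 1271.9 km.

X, total 1271.9 km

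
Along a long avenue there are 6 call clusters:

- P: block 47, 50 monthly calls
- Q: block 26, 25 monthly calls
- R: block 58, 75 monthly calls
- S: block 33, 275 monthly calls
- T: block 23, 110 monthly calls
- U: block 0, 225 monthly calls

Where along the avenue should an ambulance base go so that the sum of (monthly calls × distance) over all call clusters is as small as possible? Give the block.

x = 33

For a sum of weighted absolute distances on a line, the optimum is the weighted median (not the mean). Total weight W = 760; half-weight = 380.
Sort by position and accumulate weight:
  block 0 (U, w=225) → cum 225
  block 23 (T, w=110) → cum 335
  block 26 (Q, w=25) → cum 360
  block 33 (S, w=275) → cum 635  ≥ 380 → median here
  block 47 (P, w=50) → cum 685
  block 58 (R, w=75) → cum 760
Optimal location: block 33.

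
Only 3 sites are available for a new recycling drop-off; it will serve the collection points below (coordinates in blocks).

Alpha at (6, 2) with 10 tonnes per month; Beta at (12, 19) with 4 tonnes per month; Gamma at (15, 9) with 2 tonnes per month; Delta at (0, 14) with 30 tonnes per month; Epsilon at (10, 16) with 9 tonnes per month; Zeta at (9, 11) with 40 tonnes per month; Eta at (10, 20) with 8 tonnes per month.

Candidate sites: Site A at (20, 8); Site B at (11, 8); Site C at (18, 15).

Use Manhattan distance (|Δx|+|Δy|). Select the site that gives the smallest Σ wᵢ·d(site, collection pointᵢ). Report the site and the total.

Total weighted distance at each candidate:
  Site A (20, 8): total = 1966
  Site B (11, 8): total = 1063
  Site C (18, 15): total = 1583
Minimum is at Site B with total 1063 blocks.

Site B, total 1063 blocks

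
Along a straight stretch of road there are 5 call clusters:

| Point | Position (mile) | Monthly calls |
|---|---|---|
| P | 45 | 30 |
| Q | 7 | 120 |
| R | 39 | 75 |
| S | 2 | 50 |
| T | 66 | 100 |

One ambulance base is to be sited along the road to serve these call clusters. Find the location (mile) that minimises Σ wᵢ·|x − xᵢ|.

For a sum of weighted absolute distances on a line, the optimum is the weighted median (not the mean). Total weight W = 375; half-weight = 187.5.
Sort by position and accumulate weight:
  mile 2 (S, w=50) → cum 50
  mile 7 (Q, w=120) → cum 170
  mile 39 (R, w=75) → cum 245  ≥ 187.5 → median here
  mile 45 (P, w=30) → cum 275
  mile 66 (T, w=100) → cum 375
Optimal location: mile 39.

x = 39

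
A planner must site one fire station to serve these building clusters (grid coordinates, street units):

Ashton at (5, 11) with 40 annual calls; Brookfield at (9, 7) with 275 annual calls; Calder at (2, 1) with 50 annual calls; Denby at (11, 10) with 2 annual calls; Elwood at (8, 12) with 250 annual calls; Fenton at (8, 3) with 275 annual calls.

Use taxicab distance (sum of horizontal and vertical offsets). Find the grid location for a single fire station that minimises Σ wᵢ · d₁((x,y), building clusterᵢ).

Manhattan distance separates: Σwᵢ(|x−xᵢ|+|y−yᵢ|) = Σwᵢ|x−xᵢ| + Σwᵢ|y−yᵢ|, so x and y are optimised independently as 1-D weighted medians.
Total weight W = 892; half = 446.
x-coordinate, sorted with cumulative weight:
  x=2 (Calder, w=50) cum 50
  x=5 (Ashton, w=40) cum 90
  x=8 (Elwood, w=250) cum 340
  x=8 (Fenton, w=275) cum 615  ← median
  x=9 (Brookfield, w=275) cum 890
  x=11 (Denby, w=2) cum 892
⇒ x* = 8
y-coordinate, sorted with cumulative weight:
  y=1 (Calder, w=50) cum 50
  y=3 (Fenton, w=275) cum 325
  y=7 (Brookfield, w=275) cum 600  ← median
  y=10 (Denby, w=2) cum 602
  y=11 (Ashton, w=40) cum 642
  y=12 (Elwood, w=250) cum 892
⇒ y* = 7

(8, 7)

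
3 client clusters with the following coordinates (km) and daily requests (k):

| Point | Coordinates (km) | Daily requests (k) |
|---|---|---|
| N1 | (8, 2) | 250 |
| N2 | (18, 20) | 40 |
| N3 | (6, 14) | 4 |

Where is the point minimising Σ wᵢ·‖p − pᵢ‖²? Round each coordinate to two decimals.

The minimiser of Σwᵢ‖p−pᵢ‖² is the weighted centroid p* = (Σwᵢpᵢ)/(Σwᵢ).
Σwᵢ = 294.
Σwᵢxᵢ = 250·8 + 40·18 + 4·6 = 2744.
Σwᵢyᵢ = 250·2 + 40·20 + 4·14 = 1356.
x* = 2744/294 = 9.33, y* = 1356/294 = 4.61.

(9.33, 4.61)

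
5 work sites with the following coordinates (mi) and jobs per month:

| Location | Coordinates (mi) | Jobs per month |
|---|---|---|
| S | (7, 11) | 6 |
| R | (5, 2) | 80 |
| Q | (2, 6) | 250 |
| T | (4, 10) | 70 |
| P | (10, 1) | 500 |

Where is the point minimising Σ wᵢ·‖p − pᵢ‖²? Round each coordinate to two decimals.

The minimiser of Σwᵢ‖p−pᵢ‖² is the weighted centroid p* = (Σwᵢpᵢ)/(Σwᵢ).
Σwᵢ = 906.
Σwᵢxᵢ = 6·7 + 80·5 + 250·2 + 70·4 + 500·10 = 6222.
Σwᵢyᵢ = 6·11 + 80·2 + 250·6 + 70·10 + 500·1 = 2926.
x* = 6222/906 = 6.87, y* = 2926/906 = 3.23.

(6.87, 3.23)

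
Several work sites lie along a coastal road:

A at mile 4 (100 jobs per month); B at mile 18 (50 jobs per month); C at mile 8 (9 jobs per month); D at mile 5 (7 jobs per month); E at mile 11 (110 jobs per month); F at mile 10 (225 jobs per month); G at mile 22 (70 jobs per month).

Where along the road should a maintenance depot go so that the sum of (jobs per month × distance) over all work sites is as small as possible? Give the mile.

x = 10

For a sum of weighted absolute distances on a line, the optimum is the weighted median (not the mean). Total weight W = 571; half-weight = 285.5.
Sort by position and accumulate weight:
  mile 4 (A, w=100) → cum 100
  mile 5 (D, w=7) → cum 107
  mile 8 (C, w=9) → cum 116
  mile 10 (F, w=225) → cum 341  ≥ 285.5 → median here
  mile 11 (E, w=110) → cum 451
  mile 18 (B, w=50) → cum 501
  mile 22 (G, w=70) → cum 571
Optimal location: mile 10.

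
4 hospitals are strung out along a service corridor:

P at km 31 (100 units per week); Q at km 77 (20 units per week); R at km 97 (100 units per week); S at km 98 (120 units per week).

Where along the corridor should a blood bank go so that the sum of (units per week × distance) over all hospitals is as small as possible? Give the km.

For a sum of weighted absolute distances on a line, the optimum is the weighted median (not the mean). Total weight W = 340; half-weight = 170.
Sort by position and accumulate weight:
  km 31 (P, w=100) → cum 100
  km 77 (Q, w=20) → cum 120
  km 97 (R, w=100) → cum 220  ≥ 170 → median here
  km 98 (S, w=120) → cum 340
Optimal location: km 97.

x = 97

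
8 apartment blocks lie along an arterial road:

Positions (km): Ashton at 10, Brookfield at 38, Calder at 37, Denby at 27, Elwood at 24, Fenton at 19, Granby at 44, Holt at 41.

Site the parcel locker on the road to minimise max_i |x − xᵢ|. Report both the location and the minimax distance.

The 1-center on a line is the midpoint of the two extreme points: leftmost at 10, rightmost at 44.
Optimal location = (10 + 44)/2 = 27; maximum distance = (44 − 10)/2 = 17.

location 27, max distance 17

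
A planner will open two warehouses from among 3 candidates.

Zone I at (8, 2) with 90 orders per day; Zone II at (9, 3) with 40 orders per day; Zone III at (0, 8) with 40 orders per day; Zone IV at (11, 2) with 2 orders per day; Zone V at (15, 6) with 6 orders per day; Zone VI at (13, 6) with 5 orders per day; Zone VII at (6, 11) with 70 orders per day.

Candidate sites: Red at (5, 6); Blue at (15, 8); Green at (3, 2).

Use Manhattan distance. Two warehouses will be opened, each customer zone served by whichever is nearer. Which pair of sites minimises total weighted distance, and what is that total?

Evaluate every pair (each demand assigned to the nearer of the two):
  {Red, Green}: total = 1546
  {Red, Blue}: total = 1662
  {Blue, Green}: total = 1978
Best pair: {Red, Green} with total 1546.

{Red, Green}, total 1546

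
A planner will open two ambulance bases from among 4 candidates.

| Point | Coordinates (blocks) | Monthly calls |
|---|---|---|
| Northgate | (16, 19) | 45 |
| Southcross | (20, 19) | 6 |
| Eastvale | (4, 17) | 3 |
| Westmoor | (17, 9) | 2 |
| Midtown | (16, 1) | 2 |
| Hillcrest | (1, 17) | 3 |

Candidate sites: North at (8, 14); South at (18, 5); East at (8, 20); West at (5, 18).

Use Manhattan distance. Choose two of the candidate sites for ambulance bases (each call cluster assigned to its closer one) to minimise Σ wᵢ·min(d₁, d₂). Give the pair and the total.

Evaluate every pair (each demand assigned to the nearer of the two):
  {South, East}: total = 556
  {East, West}: total = 598
  {North, East}: total = 604
  {South, West}: total = 679
  {North, West}: total = 727
  {North, South}: total = 754
Best pair: {South, East} with total 556.

{South, East}, total 556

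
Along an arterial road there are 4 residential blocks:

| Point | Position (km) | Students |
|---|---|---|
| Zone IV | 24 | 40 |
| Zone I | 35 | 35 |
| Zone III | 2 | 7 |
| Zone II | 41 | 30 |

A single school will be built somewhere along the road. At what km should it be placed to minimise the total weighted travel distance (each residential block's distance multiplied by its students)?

x = 35

For a sum of weighted absolute distances on a line, the optimum is the weighted median (not the mean). Total weight W = 112; half-weight = 56.
Sort by position and accumulate weight:
  km 2 (Zone III, w=7) → cum 7
  km 24 (Zone IV, w=40) → cum 47
  km 35 (Zone I, w=35) → cum 82  ≥ 56 → median here
  km 41 (Zone II, w=30) → cum 112
Optimal location: km 35.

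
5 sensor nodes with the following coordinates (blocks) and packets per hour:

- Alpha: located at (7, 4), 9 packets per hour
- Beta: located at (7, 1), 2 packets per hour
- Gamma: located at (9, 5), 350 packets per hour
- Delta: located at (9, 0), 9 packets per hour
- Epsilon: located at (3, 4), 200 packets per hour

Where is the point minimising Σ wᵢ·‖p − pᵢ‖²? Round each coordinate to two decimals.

The minimiser of Σwᵢ‖p−pᵢ‖² is the weighted centroid p* = (Σwᵢpᵢ)/(Σwᵢ).
Σwᵢ = 570.
Σwᵢxᵢ = 9·7 + 2·7 + 350·9 + 9·9 + 200·3 = 3908.
Σwᵢyᵢ = 9·4 + 2·1 + 350·5 + 9·0 + 200·4 = 2588.
x* = 3908/570 = 6.86, y* = 2588/570 = 4.54.

(6.86, 4.54)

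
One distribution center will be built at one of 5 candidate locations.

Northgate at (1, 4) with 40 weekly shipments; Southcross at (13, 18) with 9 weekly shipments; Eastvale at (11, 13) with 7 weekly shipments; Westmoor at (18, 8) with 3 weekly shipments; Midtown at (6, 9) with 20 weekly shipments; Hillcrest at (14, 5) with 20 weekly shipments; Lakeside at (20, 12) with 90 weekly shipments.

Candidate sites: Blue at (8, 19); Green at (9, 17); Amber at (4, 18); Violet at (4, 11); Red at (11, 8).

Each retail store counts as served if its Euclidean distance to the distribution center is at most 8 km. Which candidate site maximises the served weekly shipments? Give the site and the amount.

Violet, covering 67

Coverage radius r = 8 km; a point is covered iff (Δx)²+(Δy)² ≤ 8² = 64.
  Blue (8, 19): covers {Southcross, Eastvale} → 16
  Green (9, 17): covers {Southcross, Eastvale} → 16
  Amber (4, 18): covers {none} → 0
  Violet (4, 11): covers {Northgate, Eastvale, Midtown} → 67
  Red (11, 8): covers {Eastvale, Westmoor, Midtown, Hillcrest} → 50
Maximum coverage at Violet: 67 weekly shipments.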